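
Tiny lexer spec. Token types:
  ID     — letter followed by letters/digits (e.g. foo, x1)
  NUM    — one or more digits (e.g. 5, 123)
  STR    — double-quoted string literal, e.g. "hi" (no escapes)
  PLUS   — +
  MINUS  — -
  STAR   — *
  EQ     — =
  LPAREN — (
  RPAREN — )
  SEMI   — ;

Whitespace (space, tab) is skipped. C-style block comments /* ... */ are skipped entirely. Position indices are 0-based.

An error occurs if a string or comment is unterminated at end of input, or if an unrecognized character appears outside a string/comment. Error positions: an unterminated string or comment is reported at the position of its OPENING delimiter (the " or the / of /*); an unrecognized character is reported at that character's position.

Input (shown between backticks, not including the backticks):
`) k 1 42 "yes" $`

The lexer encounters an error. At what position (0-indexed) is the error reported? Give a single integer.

Answer: 15

Derivation:
pos=0: emit RPAREN ')'
pos=2: emit ID 'k' (now at pos=3)
pos=4: emit NUM '1' (now at pos=5)
pos=6: emit NUM '42' (now at pos=8)
pos=9: enter STRING mode
pos=9: emit STR "yes" (now at pos=14)
pos=15: ERROR — unrecognized char '$'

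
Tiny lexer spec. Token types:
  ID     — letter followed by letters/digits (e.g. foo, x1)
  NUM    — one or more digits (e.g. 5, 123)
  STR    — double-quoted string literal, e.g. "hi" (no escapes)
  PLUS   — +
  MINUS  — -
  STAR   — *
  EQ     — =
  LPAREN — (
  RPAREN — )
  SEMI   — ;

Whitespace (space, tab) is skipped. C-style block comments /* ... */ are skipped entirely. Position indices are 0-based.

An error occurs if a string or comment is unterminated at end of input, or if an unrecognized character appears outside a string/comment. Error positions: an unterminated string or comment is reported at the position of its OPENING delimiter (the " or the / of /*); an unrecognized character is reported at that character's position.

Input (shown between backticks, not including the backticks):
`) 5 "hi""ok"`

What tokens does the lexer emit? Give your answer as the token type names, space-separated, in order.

pos=0: emit RPAREN ')'
pos=2: emit NUM '5' (now at pos=3)
pos=4: enter STRING mode
pos=4: emit STR "hi" (now at pos=8)
pos=8: enter STRING mode
pos=8: emit STR "ok" (now at pos=12)
DONE. 4 tokens: [RPAREN, NUM, STR, STR]

Answer: RPAREN NUM STR STR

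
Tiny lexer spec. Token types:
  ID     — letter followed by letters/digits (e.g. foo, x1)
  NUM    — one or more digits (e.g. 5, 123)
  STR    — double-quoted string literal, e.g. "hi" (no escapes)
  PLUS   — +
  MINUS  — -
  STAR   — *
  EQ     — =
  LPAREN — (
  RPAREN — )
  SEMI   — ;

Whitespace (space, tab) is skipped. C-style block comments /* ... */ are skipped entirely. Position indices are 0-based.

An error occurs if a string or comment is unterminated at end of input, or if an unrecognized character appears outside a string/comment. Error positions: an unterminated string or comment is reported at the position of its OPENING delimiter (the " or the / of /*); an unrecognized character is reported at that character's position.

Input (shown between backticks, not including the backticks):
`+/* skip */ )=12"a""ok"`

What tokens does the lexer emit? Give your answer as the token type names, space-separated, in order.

pos=0: emit PLUS '+'
pos=1: enter COMMENT mode (saw '/*')
exit COMMENT mode (now at pos=11)
pos=12: emit RPAREN ')'
pos=13: emit EQ '='
pos=14: emit NUM '12' (now at pos=16)
pos=16: enter STRING mode
pos=16: emit STR "a" (now at pos=19)
pos=19: enter STRING mode
pos=19: emit STR "ok" (now at pos=23)
DONE. 6 tokens: [PLUS, RPAREN, EQ, NUM, STR, STR]

Answer: PLUS RPAREN EQ NUM STR STR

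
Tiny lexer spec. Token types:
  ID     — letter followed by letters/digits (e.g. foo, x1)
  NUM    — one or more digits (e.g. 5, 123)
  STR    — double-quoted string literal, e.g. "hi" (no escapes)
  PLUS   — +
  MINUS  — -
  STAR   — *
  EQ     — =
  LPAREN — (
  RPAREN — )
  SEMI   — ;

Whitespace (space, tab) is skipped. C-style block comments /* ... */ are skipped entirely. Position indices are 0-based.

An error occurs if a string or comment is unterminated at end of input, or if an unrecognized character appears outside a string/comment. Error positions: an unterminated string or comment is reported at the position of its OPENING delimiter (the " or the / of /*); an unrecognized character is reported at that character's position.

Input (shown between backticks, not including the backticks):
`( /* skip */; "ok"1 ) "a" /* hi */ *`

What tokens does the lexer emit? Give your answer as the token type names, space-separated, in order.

pos=0: emit LPAREN '('
pos=2: enter COMMENT mode (saw '/*')
exit COMMENT mode (now at pos=12)
pos=12: emit SEMI ';'
pos=14: enter STRING mode
pos=14: emit STR "ok" (now at pos=18)
pos=18: emit NUM '1' (now at pos=19)
pos=20: emit RPAREN ')'
pos=22: enter STRING mode
pos=22: emit STR "a" (now at pos=25)
pos=26: enter COMMENT mode (saw '/*')
exit COMMENT mode (now at pos=34)
pos=35: emit STAR '*'
DONE. 7 tokens: [LPAREN, SEMI, STR, NUM, RPAREN, STR, STAR]

Answer: LPAREN SEMI STR NUM RPAREN STR STAR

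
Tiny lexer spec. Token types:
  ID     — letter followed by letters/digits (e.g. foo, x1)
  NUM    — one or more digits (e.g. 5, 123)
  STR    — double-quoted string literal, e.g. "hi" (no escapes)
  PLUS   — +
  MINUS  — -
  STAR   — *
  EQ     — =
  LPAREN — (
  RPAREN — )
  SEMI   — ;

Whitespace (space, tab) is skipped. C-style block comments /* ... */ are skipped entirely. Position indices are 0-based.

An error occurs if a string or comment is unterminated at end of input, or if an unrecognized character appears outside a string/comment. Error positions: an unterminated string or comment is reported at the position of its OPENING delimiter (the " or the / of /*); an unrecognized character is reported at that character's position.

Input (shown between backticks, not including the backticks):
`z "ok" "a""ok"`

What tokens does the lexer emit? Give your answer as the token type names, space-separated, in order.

pos=0: emit ID 'z' (now at pos=1)
pos=2: enter STRING mode
pos=2: emit STR "ok" (now at pos=6)
pos=7: enter STRING mode
pos=7: emit STR "a" (now at pos=10)
pos=10: enter STRING mode
pos=10: emit STR "ok" (now at pos=14)
DONE. 4 tokens: [ID, STR, STR, STR]

Answer: ID STR STR STR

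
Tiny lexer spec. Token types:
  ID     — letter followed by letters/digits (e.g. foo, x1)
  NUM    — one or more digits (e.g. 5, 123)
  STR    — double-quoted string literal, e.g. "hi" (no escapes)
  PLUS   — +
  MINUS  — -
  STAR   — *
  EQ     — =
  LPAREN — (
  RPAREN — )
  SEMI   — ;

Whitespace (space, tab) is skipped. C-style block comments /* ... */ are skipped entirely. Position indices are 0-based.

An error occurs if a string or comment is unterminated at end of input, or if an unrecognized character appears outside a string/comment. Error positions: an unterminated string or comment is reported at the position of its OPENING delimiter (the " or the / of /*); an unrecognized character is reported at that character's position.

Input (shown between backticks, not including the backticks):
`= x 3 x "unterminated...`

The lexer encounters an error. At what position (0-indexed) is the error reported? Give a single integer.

Answer: 8

Derivation:
pos=0: emit EQ '='
pos=2: emit ID 'x' (now at pos=3)
pos=4: emit NUM '3' (now at pos=5)
pos=6: emit ID 'x' (now at pos=7)
pos=8: enter STRING mode
pos=8: ERROR — unterminated string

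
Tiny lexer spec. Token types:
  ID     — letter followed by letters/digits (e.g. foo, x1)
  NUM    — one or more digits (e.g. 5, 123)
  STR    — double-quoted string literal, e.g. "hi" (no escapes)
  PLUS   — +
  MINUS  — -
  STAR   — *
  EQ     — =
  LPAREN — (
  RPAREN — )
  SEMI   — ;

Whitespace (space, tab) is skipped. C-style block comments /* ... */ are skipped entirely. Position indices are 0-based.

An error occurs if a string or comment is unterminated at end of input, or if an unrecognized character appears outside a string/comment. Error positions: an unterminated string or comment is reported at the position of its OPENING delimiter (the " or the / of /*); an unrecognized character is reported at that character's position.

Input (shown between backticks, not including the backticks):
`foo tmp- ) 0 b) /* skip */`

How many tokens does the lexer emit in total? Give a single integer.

pos=0: emit ID 'foo' (now at pos=3)
pos=4: emit ID 'tmp' (now at pos=7)
pos=7: emit MINUS '-'
pos=9: emit RPAREN ')'
pos=11: emit NUM '0' (now at pos=12)
pos=13: emit ID 'b' (now at pos=14)
pos=14: emit RPAREN ')'
pos=16: enter COMMENT mode (saw '/*')
exit COMMENT mode (now at pos=26)
DONE. 7 tokens: [ID, ID, MINUS, RPAREN, NUM, ID, RPAREN]

Answer: 7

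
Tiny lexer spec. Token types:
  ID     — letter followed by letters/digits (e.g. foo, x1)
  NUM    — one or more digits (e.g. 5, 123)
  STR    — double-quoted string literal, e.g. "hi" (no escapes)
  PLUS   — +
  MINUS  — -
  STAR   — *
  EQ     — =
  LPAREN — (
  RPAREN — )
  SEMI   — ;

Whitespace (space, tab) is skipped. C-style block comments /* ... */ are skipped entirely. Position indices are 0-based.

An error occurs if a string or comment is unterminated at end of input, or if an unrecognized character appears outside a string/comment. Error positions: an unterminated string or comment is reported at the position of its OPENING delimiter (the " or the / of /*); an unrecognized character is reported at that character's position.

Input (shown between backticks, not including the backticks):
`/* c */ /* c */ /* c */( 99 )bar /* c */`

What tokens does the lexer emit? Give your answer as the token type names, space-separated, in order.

Answer: LPAREN NUM RPAREN ID

Derivation:
pos=0: enter COMMENT mode (saw '/*')
exit COMMENT mode (now at pos=7)
pos=8: enter COMMENT mode (saw '/*')
exit COMMENT mode (now at pos=15)
pos=16: enter COMMENT mode (saw '/*')
exit COMMENT mode (now at pos=23)
pos=23: emit LPAREN '('
pos=25: emit NUM '99' (now at pos=27)
pos=28: emit RPAREN ')'
pos=29: emit ID 'bar' (now at pos=32)
pos=33: enter COMMENT mode (saw '/*')
exit COMMENT mode (now at pos=40)
DONE. 4 tokens: [LPAREN, NUM, RPAREN, ID]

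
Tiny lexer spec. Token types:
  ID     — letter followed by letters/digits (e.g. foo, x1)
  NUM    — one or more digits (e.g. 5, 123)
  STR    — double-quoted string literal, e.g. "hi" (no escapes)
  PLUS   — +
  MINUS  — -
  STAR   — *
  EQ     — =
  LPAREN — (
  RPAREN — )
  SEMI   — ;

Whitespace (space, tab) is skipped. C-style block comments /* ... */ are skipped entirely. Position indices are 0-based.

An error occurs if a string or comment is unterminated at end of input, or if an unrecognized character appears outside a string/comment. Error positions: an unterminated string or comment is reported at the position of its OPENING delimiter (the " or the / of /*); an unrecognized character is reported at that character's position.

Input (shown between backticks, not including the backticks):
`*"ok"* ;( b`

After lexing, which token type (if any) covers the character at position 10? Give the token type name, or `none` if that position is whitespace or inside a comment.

Answer: ID

Derivation:
pos=0: emit STAR '*'
pos=1: enter STRING mode
pos=1: emit STR "ok" (now at pos=5)
pos=5: emit STAR '*'
pos=7: emit SEMI ';'
pos=8: emit LPAREN '('
pos=10: emit ID 'b' (now at pos=11)
DONE. 6 tokens: [STAR, STR, STAR, SEMI, LPAREN, ID]
Position 10: char is 'b' -> ID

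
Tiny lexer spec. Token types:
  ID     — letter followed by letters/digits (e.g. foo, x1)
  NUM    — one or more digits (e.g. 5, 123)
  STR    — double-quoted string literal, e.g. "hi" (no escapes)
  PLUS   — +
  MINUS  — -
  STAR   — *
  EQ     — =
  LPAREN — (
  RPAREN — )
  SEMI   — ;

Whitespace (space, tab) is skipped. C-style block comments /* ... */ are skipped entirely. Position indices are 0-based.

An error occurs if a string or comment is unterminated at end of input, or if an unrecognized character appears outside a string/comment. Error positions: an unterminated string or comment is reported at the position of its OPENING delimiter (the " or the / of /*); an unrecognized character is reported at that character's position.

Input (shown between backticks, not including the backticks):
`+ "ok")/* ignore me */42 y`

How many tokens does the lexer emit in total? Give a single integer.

Answer: 5

Derivation:
pos=0: emit PLUS '+'
pos=2: enter STRING mode
pos=2: emit STR "ok" (now at pos=6)
pos=6: emit RPAREN ')'
pos=7: enter COMMENT mode (saw '/*')
exit COMMENT mode (now at pos=22)
pos=22: emit NUM '42' (now at pos=24)
pos=25: emit ID 'y' (now at pos=26)
DONE. 5 tokens: [PLUS, STR, RPAREN, NUM, ID]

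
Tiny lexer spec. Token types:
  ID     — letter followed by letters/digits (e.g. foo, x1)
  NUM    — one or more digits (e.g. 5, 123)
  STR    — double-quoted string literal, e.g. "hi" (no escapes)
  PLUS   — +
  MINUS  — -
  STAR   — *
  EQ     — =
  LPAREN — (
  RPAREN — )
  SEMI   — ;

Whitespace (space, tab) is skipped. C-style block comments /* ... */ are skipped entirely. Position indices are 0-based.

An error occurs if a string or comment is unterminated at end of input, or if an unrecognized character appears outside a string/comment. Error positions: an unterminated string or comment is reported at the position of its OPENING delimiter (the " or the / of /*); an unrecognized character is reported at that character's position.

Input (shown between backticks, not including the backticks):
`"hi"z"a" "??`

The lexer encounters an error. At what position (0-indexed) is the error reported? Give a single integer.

Answer: 9

Derivation:
pos=0: enter STRING mode
pos=0: emit STR "hi" (now at pos=4)
pos=4: emit ID 'z' (now at pos=5)
pos=5: enter STRING mode
pos=5: emit STR "a" (now at pos=8)
pos=9: enter STRING mode
pos=9: ERROR — unterminated string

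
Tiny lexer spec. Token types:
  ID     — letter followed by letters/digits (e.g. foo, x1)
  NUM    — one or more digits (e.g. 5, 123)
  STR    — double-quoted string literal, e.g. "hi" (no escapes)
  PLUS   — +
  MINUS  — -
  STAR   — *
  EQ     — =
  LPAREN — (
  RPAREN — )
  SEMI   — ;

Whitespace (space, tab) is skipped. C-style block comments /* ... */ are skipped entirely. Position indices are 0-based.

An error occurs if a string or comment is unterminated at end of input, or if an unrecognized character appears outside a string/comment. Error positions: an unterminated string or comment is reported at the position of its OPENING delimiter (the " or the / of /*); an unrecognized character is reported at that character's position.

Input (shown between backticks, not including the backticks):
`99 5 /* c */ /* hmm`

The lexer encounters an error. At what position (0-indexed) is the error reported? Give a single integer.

pos=0: emit NUM '99' (now at pos=2)
pos=3: emit NUM '5' (now at pos=4)
pos=5: enter COMMENT mode (saw '/*')
exit COMMENT mode (now at pos=12)
pos=13: enter COMMENT mode (saw '/*')
pos=13: ERROR — unterminated comment (reached EOF)

Answer: 13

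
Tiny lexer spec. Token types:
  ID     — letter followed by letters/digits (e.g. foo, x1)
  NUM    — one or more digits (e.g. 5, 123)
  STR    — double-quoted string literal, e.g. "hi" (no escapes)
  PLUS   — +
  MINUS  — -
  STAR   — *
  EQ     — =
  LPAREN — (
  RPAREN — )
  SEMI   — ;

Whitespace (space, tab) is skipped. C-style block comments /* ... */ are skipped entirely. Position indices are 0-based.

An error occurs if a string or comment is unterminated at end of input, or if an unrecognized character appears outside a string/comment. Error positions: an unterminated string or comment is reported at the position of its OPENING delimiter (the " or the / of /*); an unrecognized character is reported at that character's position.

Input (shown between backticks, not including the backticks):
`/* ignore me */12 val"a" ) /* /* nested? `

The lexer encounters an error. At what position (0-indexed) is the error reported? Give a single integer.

Answer: 27

Derivation:
pos=0: enter COMMENT mode (saw '/*')
exit COMMENT mode (now at pos=15)
pos=15: emit NUM '12' (now at pos=17)
pos=18: emit ID 'val' (now at pos=21)
pos=21: enter STRING mode
pos=21: emit STR "a" (now at pos=24)
pos=25: emit RPAREN ')'
pos=27: enter COMMENT mode (saw '/*')
pos=27: ERROR — unterminated comment (reached EOF)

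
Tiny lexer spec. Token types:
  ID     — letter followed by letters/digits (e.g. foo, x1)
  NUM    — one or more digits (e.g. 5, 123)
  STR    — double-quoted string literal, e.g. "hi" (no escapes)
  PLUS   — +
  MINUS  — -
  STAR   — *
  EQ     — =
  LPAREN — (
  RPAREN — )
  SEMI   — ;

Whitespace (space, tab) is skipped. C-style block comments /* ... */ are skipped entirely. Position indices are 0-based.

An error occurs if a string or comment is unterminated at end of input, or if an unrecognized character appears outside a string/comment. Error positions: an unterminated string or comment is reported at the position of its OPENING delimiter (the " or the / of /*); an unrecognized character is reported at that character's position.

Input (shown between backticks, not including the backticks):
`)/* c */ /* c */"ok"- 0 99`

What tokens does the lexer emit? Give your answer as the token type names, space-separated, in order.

Answer: RPAREN STR MINUS NUM NUM

Derivation:
pos=0: emit RPAREN ')'
pos=1: enter COMMENT mode (saw '/*')
exit COMMENT mode (now at pos=8)
pos=9: enter COMMENT mode (saw '/*')
exit COMMENT mode (now at pos=16)
pos=16: enter STRING mode
pos=16: emit STR "ok" (now at pos=20)
pos=20: emit MINUS '-'
pos=22: emit NUM '0' (now at pos=23)
pos=24: emit NUM '99' (now at pos=26)
DONE. 5 tokens: [RPAREN, STR, MINUS, NUM, NUM]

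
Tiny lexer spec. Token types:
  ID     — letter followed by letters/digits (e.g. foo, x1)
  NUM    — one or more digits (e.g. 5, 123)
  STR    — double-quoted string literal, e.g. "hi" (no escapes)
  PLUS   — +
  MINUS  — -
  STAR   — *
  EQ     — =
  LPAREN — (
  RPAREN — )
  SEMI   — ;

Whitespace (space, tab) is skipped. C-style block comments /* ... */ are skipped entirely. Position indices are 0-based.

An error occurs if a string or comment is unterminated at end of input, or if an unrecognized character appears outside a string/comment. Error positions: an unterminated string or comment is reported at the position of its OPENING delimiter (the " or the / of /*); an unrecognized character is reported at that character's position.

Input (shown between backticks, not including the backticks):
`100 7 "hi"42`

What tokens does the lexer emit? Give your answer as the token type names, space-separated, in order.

Answer: NUM NUM STR NUM

Derivation:
pos=0: emit NUM '100' (now at pos=3)
pos=4: emit NUM '7' (now at pos=5)
pos=6: enter STRING mode
pos=6: emit STR "hi" (now at pos=10)
pos=10: emit NUM '42' (now at pos=12)
DONE. 4 tokens: [NUM, NUM, STR, NUM]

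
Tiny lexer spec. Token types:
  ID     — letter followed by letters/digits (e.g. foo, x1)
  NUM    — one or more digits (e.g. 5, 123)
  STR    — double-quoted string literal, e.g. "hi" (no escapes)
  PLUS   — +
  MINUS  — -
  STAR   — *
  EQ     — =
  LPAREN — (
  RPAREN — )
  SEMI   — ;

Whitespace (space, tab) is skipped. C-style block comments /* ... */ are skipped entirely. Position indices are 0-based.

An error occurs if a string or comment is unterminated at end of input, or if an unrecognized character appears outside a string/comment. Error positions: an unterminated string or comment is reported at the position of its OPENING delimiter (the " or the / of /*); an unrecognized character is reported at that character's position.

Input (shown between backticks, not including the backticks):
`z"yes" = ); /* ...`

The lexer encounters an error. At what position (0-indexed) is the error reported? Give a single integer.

Answer: 12

Derivation:
pos=0: emit ID 'z' (now at pos=1)
pos=1: enter STRING mode
pos=1: emit STR "yes" (now at pos=6)
pos=7: emit EQ '='
pos=9: emit RPAREN ')'
pos=10: emit SEMI ';'
pos=12: enter COMMENT mode (saw '/*')
pos=12: ERROR — unterminated comment (reached EOF)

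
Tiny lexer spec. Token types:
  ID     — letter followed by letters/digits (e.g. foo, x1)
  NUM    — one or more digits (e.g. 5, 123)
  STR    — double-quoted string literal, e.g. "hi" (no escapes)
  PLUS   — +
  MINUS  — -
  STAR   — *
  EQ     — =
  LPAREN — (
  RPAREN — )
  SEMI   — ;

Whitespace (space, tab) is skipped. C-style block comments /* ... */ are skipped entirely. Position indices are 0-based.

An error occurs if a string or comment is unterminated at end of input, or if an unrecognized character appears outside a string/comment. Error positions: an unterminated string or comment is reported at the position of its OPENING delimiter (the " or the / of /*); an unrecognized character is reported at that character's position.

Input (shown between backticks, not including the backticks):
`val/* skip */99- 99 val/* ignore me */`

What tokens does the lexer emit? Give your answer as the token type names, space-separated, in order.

Answer: ID NUM MINUS NUM ID

Derivation:
pos=0: emit ID 'val' (now at pos=3)
pos=3: enter COMMENT mode (saw '/*')
exit COMMENT mode (now at pos=13)
pos=13: emit NUM '99' (now at pos=15)
pos=15: emit MINUS '-'
pos=17: emit NUM '99' (now at pos=19)
pos=20: emit ID 'val' (now at pos=23)
pos=23: enter COMMENT mode (saw '/*')
exit COMMENT mode (now at pos=38)
DONE. 5 tokens: [ID, NUM, MINUS, NUM, ID]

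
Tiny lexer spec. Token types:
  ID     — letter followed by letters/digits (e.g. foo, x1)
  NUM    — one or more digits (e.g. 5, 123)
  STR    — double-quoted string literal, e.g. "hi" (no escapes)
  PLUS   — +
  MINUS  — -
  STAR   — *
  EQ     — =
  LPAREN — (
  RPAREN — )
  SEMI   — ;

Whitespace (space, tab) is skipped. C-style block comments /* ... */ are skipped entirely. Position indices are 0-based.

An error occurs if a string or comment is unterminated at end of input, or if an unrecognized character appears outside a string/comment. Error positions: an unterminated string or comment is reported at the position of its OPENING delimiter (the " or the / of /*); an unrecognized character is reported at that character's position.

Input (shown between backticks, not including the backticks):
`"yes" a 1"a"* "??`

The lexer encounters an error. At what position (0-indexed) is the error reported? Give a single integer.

pos=0: enter STRING mode
pos=0: emit STR "yes" (now at pos=5)
pos=6: emit ID 'a' (now at pos=7)
pos=8: emit NUM '1' (now at pos=9)
pos=9: enter STRING mode
pos=9: emit STR "a" (now at pos=12)
pos=12: emit STAR '*'
pos=14: enter STRING mode
pos=14: ERROR — unterminated string

Answer: 14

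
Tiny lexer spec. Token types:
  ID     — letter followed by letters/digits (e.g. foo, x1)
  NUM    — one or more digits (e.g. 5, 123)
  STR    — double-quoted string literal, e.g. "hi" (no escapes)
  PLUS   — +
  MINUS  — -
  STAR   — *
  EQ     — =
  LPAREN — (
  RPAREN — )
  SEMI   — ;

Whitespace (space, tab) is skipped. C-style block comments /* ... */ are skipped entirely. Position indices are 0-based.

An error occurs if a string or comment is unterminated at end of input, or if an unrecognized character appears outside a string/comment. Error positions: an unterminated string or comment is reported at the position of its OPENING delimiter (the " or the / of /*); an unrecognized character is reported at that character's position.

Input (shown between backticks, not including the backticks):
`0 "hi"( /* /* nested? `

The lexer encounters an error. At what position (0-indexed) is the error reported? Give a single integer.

pos=0: emit NUM '0' (now at pos=1)
pos=2: enter STRING mode
pos=2: emit STR "hi" (now at pos=6)
pos=6: emit LPAREN '('
pos=8: enter COMMENT mode (saw '/*')
pos=8: ERROR — unterminated comment (reached EOF)

Answer: 8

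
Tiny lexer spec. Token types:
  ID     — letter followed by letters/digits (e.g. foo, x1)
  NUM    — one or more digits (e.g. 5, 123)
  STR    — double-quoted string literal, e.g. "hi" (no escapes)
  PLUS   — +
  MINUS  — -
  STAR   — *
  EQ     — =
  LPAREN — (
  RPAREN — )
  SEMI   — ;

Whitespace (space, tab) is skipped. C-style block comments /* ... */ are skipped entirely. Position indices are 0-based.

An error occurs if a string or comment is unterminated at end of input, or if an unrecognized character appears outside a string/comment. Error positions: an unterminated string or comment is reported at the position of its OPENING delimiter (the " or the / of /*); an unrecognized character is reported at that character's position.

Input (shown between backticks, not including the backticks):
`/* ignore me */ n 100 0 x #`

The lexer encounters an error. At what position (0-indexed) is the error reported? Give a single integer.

pos=0: enter COMMENT mode (saw '/*')
exit COMMENT mode (now at pos=15)
pos=16: emit ID 'n' (now at pos=17)
pos=18: emit NUM '100' (now at pos=21)
pos=22: emit NUM '0' (now at pos=23)
pos=24: emit ID 'x' (now at pos=25)
pos=26: ERROR — unrecognized char '#'

Answer: 26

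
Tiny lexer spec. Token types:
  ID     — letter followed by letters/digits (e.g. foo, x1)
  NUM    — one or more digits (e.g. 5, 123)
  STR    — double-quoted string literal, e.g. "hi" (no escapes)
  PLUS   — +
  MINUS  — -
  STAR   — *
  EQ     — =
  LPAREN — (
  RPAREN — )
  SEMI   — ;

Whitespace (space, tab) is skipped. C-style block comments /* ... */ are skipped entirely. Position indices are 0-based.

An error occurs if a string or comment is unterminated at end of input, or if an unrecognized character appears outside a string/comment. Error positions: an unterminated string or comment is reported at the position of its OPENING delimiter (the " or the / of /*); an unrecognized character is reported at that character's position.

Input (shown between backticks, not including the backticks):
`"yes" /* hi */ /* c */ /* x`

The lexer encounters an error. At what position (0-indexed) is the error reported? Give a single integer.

Answer: 23

Derivation:
pos=0: enter STRING mode
pos=0: emit STR "yes" (now at pos=5)
pos=6: enter COMMENT mode (saw '/*')
exit COMMENT mode (now at pos=14)
pos=15: enter COMMENT mode (saw '/*')
exit COMMENT mode (now at pos=22)
pos=23: enter COMMENT mode (saw '/*')
pos=23: ERROR — unterminated comment (reached EOF)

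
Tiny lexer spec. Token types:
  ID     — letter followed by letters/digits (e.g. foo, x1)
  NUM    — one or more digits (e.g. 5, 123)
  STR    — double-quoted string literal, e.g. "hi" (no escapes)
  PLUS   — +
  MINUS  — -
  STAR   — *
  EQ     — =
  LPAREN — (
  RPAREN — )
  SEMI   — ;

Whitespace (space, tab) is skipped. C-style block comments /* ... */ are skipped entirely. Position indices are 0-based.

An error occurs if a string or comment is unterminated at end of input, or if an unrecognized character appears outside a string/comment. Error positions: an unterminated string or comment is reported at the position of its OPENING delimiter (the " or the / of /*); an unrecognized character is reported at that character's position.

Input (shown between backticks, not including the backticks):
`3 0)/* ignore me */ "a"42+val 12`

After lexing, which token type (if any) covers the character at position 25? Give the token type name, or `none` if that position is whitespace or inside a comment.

Answer: PLUS

Derivation:
pos=0: emit NUM '3' (now at pos=1)
pos=2: emit NUM '0' (now at pos=3)
pos=3: emit RPAREN ')'
pos=4: enter COMMENT mode (saw '/*')
exit COMMENT mode (now at pos=19)
pos=20: enter STRING mode
pos=20: emit STR "a" (now at pos=23)
pos=23: emit NUM '42' (now at pos=25)
pos=25: emit PLUS '+'
pos=26: emit ID 'val' (now at pos=29)
pos=30: emit NUM '12' (now at pos=32)
DONE. 8 tokens: [NUM, NUM, RPAREN, STR, NUM, PLUS, ID, NUM]
Position 25: char is '+' -> PLUS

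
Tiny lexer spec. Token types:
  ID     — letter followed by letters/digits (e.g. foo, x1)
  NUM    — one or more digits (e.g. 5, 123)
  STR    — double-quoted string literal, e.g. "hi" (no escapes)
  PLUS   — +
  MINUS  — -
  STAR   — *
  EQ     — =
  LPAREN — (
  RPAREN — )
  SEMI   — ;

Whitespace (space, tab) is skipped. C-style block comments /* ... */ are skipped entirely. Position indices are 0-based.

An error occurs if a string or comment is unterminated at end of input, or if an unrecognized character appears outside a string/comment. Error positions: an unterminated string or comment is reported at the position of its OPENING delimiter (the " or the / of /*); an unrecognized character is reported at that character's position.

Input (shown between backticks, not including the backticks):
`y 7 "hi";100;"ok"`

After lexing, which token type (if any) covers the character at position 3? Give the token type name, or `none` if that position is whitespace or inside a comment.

Answer: none

Derivation:
pos=0: emit ID 'y' (now at pos=1)
pos=2: emit NUM '7' (now at pos=3)
pos=4: enter STRING mode
pos=4: emit STR "hi" (now at pos=8)
pos=8: emit SEMI ';'
pos=9: emit NUM '100' (now at pos=12)
pos=12: emit SEMI ';'
pos=13: enter STRING mode
pos=13: emit STR "ok" (now at pos=17)
DONE. 7 tokens: [ID, NUM, STR, SEMI, NUM, SEMI, STR]
Position 3: char is ' ' -> none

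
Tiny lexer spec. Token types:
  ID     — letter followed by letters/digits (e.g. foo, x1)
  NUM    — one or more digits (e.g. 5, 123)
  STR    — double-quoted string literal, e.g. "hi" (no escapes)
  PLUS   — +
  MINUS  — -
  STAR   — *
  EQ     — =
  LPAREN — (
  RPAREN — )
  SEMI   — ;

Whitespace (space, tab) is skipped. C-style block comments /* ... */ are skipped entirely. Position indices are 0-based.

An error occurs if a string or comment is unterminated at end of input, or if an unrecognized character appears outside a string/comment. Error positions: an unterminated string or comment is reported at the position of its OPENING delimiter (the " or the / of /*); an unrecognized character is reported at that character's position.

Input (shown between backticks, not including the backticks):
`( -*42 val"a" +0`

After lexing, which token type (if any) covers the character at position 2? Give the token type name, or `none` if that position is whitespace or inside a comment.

Answer: MINUS

Derivation:
pos=0: emit LPAREN '('
pos=2: emit MINUS '-'
pos=3: emit STAR '*'
pos=4: emit NUM '42' (now at pos=6)
pos=7: emit ID 'val' (now at pos=10)
pos=10: enter STRING mode
pos=10: emit STR "a" (now at pos=13)
pos=14: emit PLUS '+'
pos=15: emit NUM '0' (now at pos=16)
DONE. 8 tokens: [LPAREN, MINUS, STAR, NUM, ID, STR, PLUS, NUM]
Position 2: char is '-' -> MINUS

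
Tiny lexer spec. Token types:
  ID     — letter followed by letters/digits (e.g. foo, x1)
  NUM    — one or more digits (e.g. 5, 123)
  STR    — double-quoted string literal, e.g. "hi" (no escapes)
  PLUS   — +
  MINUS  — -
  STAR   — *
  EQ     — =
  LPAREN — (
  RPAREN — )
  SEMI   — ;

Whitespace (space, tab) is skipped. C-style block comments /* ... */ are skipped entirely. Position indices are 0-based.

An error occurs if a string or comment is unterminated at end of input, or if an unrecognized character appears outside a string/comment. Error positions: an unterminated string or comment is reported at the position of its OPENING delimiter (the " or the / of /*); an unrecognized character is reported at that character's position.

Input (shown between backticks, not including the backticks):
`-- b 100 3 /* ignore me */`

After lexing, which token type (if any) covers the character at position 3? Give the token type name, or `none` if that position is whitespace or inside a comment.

Answer: ID

Derivation:
pos=0: emit MINUS '-'
pos=1: emit MINUS '-'
pos=3: emit ID 'b' (now at pos=4)
pos=5: emit NUM '100' (now at pos=8)
pos=9: emit NUM '3' (now at pos=10)
pos=11: enter COMMENT mode (saw '/*')
exit COMMENT mode (now at pos=26)
DONE. 5 tokens: [MINUS, MINUS, ID, NUM, NUM]
Position 3: char is 'b' -> ID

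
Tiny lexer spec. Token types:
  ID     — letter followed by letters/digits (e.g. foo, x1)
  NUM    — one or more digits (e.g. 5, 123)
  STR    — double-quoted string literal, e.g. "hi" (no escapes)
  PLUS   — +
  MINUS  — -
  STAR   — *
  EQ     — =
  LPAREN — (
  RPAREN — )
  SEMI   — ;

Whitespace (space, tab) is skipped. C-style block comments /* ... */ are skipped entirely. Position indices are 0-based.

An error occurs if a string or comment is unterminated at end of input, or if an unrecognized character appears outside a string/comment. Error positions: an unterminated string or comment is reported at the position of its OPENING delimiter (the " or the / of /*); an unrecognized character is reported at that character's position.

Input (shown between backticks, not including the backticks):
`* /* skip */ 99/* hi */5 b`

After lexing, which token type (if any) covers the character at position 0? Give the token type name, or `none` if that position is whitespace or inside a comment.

Answer: STAR

Derivation:
pos=0: emit STAR '*'
pos=2: enter COMMENT mode (saw '/*')
exit COMMENT mode (now at pos=12)
pos=13: emit NUM '99' (now at pos=15)
pos=15: enter COMMENT mode (saw '/*')
exit COMMENT mode (now at pos=23)
pos=23: emit NUM '5' (now at pos=24)
pos=25: emit ID 'b' (now at pos=26)
DONE. 4 tokens: [STAR, NUM, NUM, ID]
Position 0: char is '*' -> STAR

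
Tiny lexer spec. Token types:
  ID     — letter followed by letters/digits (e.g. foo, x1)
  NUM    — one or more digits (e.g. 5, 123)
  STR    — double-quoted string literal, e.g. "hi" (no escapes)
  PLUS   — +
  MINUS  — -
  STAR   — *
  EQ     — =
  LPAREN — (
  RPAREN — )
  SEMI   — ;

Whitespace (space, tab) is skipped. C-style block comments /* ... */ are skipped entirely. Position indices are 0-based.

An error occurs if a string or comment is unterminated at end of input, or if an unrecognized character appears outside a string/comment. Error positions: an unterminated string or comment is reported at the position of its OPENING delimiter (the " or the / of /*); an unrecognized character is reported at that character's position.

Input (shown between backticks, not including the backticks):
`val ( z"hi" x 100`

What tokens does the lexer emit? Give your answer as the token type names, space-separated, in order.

pos=0: emit ID 'val' (now at pos=3)
pos=4: emit LPAREN '('
pos=6: emit ID 'z' (now at pos=7)
pos=7: enter STRING mode
pos=7: emit STR "hi" (now at pos=11)
pos=12: emit ID 'x' (now at pos=13)
pos=14: emit NUM '100' (now at pos=17)
DONE. 6 tokens: [ID, LPAREN, ID, STR, ID, NUM]

Answer: ID LPAREN ID STR ID NUM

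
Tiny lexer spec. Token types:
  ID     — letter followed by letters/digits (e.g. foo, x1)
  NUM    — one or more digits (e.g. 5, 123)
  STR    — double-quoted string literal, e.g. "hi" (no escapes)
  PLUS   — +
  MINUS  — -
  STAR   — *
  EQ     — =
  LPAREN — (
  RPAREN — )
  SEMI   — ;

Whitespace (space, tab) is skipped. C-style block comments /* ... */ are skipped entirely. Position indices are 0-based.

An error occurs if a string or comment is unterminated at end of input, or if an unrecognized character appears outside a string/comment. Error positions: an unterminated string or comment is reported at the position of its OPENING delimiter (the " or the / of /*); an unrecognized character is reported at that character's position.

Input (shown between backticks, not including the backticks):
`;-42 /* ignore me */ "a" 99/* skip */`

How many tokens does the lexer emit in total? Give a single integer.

Answer: 5

Derivation:
pos=0: emit SEMI ';'
pos=1: emit MINUS '-'
pos=2: emit NUM '42' (now at pos=4)
pos=5: enter COMMENT mode (saw '/*')
exit COMMENT mode (now at pos=20)
pos=21: enter STRING mode
pos=21: emit STR "a" (now at pos=24)
pos=25: emit NUM '99' (now at pos=27)
pos=27: enter COMMENT mode (saw '/*')
exit COMMENT mode (now at pos=37)
DONE. 5 tokens: [SEMI, MINUS, NUM, STR, NUM]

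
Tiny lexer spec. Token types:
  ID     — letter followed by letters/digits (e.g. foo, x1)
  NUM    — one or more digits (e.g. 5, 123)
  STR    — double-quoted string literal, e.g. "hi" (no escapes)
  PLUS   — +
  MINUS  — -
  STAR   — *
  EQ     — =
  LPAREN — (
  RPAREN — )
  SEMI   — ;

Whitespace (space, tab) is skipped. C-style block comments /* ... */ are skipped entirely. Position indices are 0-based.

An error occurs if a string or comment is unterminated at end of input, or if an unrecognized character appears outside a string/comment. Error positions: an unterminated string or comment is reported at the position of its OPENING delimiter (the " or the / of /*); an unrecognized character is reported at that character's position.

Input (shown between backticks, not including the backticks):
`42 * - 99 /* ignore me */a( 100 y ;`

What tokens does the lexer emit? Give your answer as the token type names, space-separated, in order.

Answer: NUM STAR MINUS NUM ID LPAREN NUM ID SEMI

Derivation:
pos=0: emit NUM '42' (now at pos=2)
pos=3: emit STAR '*'
pos=5: emit MINUS '-'
pos=7: emit NUM '99' (now at pos=9)
pos=10: enter COMMENT mode (saw '/*')
exit COMMENT mode (now at pos=25)
pos=25: emit ID 'a' (now at pos=26)
pos=26: emit LPAREN '('
pos=28: emit NUM '100' (now at pos=31)
pos=32: emit ID 'y' (now at pos=33)
pos=34: emit SEMI ';'
DONE. 9 tokens: [NUM, STAR, MINUS, NUM, ID, LPAREN, NUM, ID, SEMI]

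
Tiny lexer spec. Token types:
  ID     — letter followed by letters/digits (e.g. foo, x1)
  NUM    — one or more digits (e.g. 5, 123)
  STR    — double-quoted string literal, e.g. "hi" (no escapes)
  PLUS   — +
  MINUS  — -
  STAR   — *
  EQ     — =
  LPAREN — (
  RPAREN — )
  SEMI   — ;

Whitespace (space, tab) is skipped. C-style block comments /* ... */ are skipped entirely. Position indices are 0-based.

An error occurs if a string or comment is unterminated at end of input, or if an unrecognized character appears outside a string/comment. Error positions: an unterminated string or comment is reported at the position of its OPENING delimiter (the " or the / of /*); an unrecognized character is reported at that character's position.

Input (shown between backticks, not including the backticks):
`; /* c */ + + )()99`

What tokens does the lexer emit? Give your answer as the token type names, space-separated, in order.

pos=0: emit SEMI ';'
pos=2: enter COMMENT mode (saw '/*')
exit COMMENT mode (now at pos=9)
pos=10: emit PLUS '+'
pos=12: emit PLUS '+'
pos=14: emit RPAREN ')'
pos=15: emit LPAREN '('
pos=16: emit RPAREN ')'
pos=17: emit NUM '99' (now at pos=19)
DONE. 7 tokens: [SEMI, PLUS, PLUS, RPAREN, LPAREN, RPAREN, NUM]

Answer: SEMI PLUS PLUS RPAREN LPAREN RPAREN NUM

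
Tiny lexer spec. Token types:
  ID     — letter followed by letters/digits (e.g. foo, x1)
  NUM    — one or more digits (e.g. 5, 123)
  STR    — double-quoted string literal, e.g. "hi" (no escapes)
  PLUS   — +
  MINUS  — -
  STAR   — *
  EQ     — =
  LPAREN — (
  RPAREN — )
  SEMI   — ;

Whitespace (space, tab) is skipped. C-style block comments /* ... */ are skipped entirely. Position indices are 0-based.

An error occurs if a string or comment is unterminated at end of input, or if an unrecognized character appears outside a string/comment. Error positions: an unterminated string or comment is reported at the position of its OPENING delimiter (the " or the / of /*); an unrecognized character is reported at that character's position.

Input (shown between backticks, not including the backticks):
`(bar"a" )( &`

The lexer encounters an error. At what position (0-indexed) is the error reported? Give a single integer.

pos=0: emit LPAREN '('
pos=1: emit ID 'bar' (now at pos=4)
pos=4: enter STRING mode
pos=4: emit STR "a" (now at pos=7)
pos=8: emit RPAREN ')'
pos=9: emit LPAREN '('
pos=11: ERROR — unrecognized char '&'

Answer: 11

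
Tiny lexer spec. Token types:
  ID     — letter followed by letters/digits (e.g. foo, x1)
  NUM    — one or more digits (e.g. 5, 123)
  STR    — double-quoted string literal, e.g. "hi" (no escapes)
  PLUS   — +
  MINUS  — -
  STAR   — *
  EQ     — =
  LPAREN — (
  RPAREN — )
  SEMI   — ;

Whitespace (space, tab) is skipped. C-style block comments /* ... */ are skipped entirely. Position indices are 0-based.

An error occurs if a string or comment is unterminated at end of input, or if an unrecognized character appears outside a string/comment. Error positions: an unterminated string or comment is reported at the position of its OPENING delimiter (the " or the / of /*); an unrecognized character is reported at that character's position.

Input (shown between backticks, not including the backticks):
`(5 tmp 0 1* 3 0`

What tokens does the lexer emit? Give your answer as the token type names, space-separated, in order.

pos=0: emit LPAREN '('
pos=1: emit NUM '5' (now at pos=2)
pos=3: emit ID 'tmp' (now at pos=6)
pos=7: emit NUM '0' (now at pos=8)
pos=9: emit NUM '1' (now at pos=10)
pos=10: emit STAR '*'
pos=12: emit NUM '3' (now at pos=13)
pos=14: emit NUM '0' (now at pos=15)
DONE. 8 tokens: [LPAREN, NUM, ID, NUM, NUM, STAR, NUM, NUM]

Answer: LPAREN NUM ID NUM NUM STAR NUM NUM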